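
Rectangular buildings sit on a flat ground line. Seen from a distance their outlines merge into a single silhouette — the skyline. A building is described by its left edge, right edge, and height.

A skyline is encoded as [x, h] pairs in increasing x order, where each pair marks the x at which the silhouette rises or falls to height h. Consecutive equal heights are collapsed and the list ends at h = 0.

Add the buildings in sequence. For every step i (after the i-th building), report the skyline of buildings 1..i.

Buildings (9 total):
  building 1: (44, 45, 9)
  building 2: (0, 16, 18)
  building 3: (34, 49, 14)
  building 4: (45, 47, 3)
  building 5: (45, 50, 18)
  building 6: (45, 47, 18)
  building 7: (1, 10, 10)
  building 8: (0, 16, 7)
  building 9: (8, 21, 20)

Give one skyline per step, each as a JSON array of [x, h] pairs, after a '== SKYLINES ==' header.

== SKYLINES ==
[[44,9],[45,0]]
[[0,18],[16,0],[44,9],[45,0]]
[[0,18],[16,0],[34,14],[49,0]]
[[0,18],[16,0],[34,14],[49,0]]
[[0,18],[16,0],[34,14],[45,18],[50,0]]
[[0,18],[16,0],[34,14],[45,18],[50,0]]
[[0,18],[16,0],[34,14],[45,18],[50,0]]
[[0,18],[16,0],[34,14],[45,18],[50,0]]
[[0,18],[8,20],[21,0],[34,14],[45,18],[50,0]]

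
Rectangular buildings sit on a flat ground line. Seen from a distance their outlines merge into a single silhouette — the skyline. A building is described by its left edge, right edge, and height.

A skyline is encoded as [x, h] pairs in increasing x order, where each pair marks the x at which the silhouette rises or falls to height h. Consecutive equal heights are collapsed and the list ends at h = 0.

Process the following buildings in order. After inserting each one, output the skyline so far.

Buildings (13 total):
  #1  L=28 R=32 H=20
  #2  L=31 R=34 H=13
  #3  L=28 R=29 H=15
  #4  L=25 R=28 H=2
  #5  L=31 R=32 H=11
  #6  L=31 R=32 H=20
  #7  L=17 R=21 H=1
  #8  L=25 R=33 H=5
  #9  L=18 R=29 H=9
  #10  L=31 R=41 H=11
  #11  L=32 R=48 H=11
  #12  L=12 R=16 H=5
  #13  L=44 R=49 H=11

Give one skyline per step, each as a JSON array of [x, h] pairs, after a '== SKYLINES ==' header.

== SKYLINES ==
[[28,20],[32,0]]
[[28,20],[32,13],[34,0]]
[[28,20],[32,13],[34,0]]
[[25,2],[28,20],[32,13],[34,0]]
[[25,2],[28,20],[32,13],[34,0]]
[[25,2],[28,20],[32,13],[34,0]]
[[17,1],[21,0],[25,2],[28,20],[32,13],[34,0]]
[[17,1],[21,0],[25,5],[28,20],[32,13],[34,0]]
[[17,1],[18,9],[28,20],[32,13],[34,0]]
[[17,1],[18,9],[28,20],[32,13],[34,11],[41,0]]
[[17,1],[18,9],[28,20],[32,13],[34,11],[48,0]]
[[12,5],[16,0],[17,1],[18,9],[28,20],[32,13],[34,11],[48,0]]
[[12,5],[16,0],[17,1],[18,9],[28,20],[32,13],[34,11],[49,0]]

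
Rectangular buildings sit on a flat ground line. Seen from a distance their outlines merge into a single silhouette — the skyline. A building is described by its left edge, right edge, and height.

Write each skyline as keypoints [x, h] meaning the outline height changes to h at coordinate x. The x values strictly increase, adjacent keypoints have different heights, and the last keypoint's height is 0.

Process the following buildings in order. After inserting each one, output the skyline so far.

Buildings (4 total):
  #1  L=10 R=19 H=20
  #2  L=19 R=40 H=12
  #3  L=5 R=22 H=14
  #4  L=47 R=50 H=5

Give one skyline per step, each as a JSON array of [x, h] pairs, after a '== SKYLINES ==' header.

== SKYLINES ==
[[10,20],[19,0]]
[[10,20],[19,12],[40,0]]
[[5,14],[10,20],[19,14],[22,12],[40,0]]
[[5,14],[10,20],[19,14],[22,12],[40,0],[47,5],[50,0]]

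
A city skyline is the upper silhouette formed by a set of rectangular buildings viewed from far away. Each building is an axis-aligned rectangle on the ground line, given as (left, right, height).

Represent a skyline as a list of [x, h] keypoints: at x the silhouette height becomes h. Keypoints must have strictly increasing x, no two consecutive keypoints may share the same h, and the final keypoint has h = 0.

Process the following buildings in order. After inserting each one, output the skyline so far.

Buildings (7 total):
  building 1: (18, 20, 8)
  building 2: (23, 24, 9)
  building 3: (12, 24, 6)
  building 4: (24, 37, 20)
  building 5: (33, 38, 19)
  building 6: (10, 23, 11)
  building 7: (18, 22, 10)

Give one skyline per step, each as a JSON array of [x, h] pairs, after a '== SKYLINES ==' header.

== SKYLINES ==
[[18,8],[20,0]]
[[18,8],[20,0],[23,9],[24,0]]
[[12,6],[18,8],[20,6],[23,9],[24,0]]
[[12,6],[18,8],[20,6],[23,9],[24,20],[37,0]]
[[12,6],[18,8],[20,6],[23,9],[24,20],[37,19],[38,0]]
[[10,11],[23,9],[24,20],[37,19],[38,0]]
[[10,11],[23,9],[24,20],[37,19],[38,0]]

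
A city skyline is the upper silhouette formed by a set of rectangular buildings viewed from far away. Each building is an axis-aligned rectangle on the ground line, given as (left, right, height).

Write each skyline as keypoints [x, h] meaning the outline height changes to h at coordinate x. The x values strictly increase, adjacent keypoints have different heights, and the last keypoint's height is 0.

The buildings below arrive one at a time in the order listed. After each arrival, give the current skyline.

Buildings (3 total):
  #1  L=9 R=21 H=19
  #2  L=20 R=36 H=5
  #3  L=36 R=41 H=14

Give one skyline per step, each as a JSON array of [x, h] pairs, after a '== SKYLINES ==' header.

== SKYLINES ==
[[9,19],[21,0]]
[[9,19],[21,5],[36,0]]
[[9,19],[21,5],[36,14],[41,0]]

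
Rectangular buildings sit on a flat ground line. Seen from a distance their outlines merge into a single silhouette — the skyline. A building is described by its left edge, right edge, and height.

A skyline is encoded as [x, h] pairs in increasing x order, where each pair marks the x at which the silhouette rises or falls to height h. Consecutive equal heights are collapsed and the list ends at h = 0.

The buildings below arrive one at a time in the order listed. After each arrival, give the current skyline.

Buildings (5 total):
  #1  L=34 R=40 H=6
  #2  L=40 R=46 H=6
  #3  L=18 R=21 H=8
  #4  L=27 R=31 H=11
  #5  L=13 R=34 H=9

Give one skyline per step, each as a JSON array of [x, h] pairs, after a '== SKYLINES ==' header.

== SKYLINES ==
[[34,6],[40,0]]
[[34,6],[46,0]]
[[18,8],[21,0],[34,6],[46,0]]
[[18,8],[21,0],[27,11],[31,0],[34,6],[46,0]]
[[13,9],[27,11],[31,9],[34,6],[46,0]]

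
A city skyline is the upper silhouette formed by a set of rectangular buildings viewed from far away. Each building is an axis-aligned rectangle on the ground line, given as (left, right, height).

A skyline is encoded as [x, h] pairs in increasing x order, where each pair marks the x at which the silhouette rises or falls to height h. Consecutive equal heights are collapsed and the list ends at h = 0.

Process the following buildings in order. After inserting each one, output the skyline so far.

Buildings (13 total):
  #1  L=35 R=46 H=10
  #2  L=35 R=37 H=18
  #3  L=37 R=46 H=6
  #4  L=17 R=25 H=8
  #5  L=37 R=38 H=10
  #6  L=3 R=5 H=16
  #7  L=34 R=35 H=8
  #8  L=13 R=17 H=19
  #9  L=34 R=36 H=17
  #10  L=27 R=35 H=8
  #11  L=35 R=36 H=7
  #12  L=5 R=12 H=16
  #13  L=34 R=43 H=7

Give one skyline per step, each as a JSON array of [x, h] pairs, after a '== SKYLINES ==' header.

== SKYLINES ==
[[35,10],[46,0]]
[[35,18],[37,10],[46,0]]
[[35,18],[37,10],[46,0]]
[[17,8],[25,0],[35,18],[37,10],[46,0]]
[[17,8],[25,0],[35,18],[37,10],[46,0]]
[[3,16],[5,0],[17,8],[25,0],[35,18],[37,10],[46,0]]
[[3,16],[5,0],[17,8],[25,0],[34,8],[35,18],[37,10],[46,0]]
[[3,16],[5,0],[13,19],[17,8],[25,0],[34,8],[35,18],[37,10],[46,0]]
[[3,16],[5,0],[13,19],[17,8],[25,0],[34,17],[35,18],[37,10],[46,0]]
[[3,16],[5,0],[13,19],[17,8],[25,0],[27,8],[34,17],[35,18],[37,10],[46,0]]
[[3,16],[5,0],[13,19],[17,8],[25,0],[27,8],[34,17],[35,18],[37,10],[46,0]]
[[3,16],[12,0],[13,19],[17,8],[25,0],[27,8],[34,17],[35,18],[37,10],[46,0]]
[[3,16],[12,0],[13,19],[17,8],[25,0],[27,8],[34,17],[35,18],[37,10],[46,0]]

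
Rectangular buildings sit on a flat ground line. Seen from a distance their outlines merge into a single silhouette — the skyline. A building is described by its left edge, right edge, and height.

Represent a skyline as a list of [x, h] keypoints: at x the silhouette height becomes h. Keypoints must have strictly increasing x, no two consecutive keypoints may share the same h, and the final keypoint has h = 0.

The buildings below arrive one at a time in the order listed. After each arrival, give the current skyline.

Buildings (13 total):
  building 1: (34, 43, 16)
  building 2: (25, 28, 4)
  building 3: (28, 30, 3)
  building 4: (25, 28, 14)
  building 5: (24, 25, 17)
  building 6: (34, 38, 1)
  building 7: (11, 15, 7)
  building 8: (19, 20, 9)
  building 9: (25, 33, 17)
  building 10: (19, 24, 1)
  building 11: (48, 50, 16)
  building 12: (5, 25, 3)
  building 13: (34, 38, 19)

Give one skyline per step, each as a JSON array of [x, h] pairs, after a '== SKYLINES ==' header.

== SKYLINES ==
[[34,16],[43,0]]
[[25,4],[28,0],[34,16],[43,0]]
[[25,4],[28,3],[30,0],[34,16],[43,0]]
[[25,14],[28,3],[30,0],[34,16],[43,0]]
[[24,17],[25,14],[28,3],[30,0],[34,16],[43,0]]
[[24,17],[25,14],[28,3],[30,0],[34,16],[43,0]]
[[11,7],[15,0],[24,17],[25,14],[28,3],[30,0],[34,16],[43,0]]
[[11,7],[15,0],[19,9],[20,0],[24,17],[25,14],[28,3],[30,0],[34,16],[43,0]]
[[11,7],[15,0],[19,9],[20,0],[24,17],[33,0],[34,16],[43,0]]
[[11,7],[15,0],[19,9],[20,1],[24,17],[33,0],[34,16],[43,0]]
[[11,7],[15,0],[19,9],[20,1],[24,17],[33,0],[34,16],[43,0],[48,16],[50,0]]
[[5,3],[11,7],[15,3],[19,9],[20,3],[24,17],[33,0],[34,16],[43,0],[48,16],[50,0]]
[[5,3],[11,7],[15,3],[19,9],[20,3],[24,17],[33,0],[34,19],[38,16],[43,0],[48,16],[50,0]]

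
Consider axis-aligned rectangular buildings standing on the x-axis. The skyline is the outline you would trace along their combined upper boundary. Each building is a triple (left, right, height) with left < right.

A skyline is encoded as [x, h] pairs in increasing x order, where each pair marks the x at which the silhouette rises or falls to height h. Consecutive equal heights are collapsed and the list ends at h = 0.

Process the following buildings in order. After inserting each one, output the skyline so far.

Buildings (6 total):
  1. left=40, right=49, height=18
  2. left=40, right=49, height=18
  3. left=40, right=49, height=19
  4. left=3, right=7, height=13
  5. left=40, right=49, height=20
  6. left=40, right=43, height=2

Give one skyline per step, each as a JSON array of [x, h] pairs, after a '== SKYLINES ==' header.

== SKYLINES ==
[[40,18],[49,0]]
[[40,18],[49,0]]
[[40,19],[49,0]]
[[3,13],[7,0],[40,19],[49,0]]
[[3,13],[7,0],[40,20],[49,0]]
[[3,13],[7,0],[40,20],[49,0]]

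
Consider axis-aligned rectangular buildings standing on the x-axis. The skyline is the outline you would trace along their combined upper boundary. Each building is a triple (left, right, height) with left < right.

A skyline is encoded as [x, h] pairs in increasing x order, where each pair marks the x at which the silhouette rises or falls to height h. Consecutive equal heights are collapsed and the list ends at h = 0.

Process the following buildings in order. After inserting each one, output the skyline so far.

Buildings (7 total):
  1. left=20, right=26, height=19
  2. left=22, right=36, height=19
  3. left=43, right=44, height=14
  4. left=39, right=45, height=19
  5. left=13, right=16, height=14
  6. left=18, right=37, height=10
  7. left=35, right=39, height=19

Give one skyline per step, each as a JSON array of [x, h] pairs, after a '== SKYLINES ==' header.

== SKYLINES ==
[[20,19],[26,0]]
[[20,19],[36,0]]
[[20,19],[36,0],[43,14],[44,0]]
[[20,19],[36,0],[39,19],[45,0]]
[[13,14],[16,0],[20,19],[36,0],[39,19],[45,0]]
[[13,14],[16,0],[18,10],[20,19],[36,10],[37,0],[39,19],[45,0]]
[[13,14],[16,0],[18,10],[20,19],[45,0]]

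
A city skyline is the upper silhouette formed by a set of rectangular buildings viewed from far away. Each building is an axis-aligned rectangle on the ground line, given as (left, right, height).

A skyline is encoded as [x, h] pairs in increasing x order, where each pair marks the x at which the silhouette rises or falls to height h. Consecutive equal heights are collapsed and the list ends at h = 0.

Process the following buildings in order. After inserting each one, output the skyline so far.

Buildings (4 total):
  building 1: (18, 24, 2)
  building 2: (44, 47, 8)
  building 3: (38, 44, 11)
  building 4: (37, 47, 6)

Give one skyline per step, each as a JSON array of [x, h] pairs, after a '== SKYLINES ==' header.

== SKYLINES ==
[[18,2],[24,0]]
[[18,2],[24,0],[44,8],[47,0]]
[[18,2],[24,0],[38,11],[44,8],[47,0]]
[[18,2],[24,0],[37,6],[38,11],[44,8],[47,0]]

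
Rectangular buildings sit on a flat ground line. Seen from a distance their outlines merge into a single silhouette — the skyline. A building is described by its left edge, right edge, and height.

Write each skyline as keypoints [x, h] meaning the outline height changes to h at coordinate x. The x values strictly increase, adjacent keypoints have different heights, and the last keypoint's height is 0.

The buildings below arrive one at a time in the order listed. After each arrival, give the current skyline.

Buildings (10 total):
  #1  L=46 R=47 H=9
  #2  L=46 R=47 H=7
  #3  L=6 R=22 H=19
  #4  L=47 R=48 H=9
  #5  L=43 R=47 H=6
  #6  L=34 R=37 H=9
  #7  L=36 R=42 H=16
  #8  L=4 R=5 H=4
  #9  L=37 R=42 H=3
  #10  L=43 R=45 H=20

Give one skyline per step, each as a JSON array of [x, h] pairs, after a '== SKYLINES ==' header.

== SKYLINES ==
[[46,9],[47,0]]
[[46,9],[47,0]]
[[6,19],[22,0],[46,9],[47,0]]
[[6,19],[22,0],[46,9],[48,0]]
[[6,19],[22,0],[43,6],[46,9],[48,0]]
[[6,19],[22,0],[34,9],[37,0],[43,6],[46,9],[48,0]]
[[6,19],[22,0],[34,9],[36,16],[42,0],[43,6],[46,9],[48,0]]
[[4,4],[5,0],[6,19],[22,0],[34,9],[36,16],[42,0],[43,6],[46,9],[48,0]]
[[4,4],[5,0],[6,19],[22,0],[34,9],[36,16],[42,0],[43,6],[46,9],[48,0]]
[[4,4],[5,0],[6,19],[22,0],[34,9],[36,16],[42,0],[43,20],[45,6],[46,9],[48,0]]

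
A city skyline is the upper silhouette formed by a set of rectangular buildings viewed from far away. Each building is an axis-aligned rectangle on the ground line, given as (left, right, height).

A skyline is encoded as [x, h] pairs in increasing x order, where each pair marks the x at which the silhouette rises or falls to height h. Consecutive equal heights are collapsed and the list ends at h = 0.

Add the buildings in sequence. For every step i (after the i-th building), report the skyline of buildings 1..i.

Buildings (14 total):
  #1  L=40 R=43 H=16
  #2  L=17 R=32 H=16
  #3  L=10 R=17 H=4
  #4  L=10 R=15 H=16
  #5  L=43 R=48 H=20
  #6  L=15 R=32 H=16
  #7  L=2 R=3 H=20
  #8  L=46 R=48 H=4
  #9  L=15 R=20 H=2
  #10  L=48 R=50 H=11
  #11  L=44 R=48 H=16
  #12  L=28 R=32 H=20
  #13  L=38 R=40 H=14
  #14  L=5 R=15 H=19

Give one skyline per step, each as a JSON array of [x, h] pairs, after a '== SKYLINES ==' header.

== SKYLINES ==
[[40,16],[43,0]]
[[17,16],[32,0],[40,16],[43,0]]
[[10,4],[17,16],[32,0],[40,16],[43,0]]
[[10,16],[15,4],[17,16],[32,0],[40,16],[43,0]]
[[10,16],[15,4],[17,16],[32,0],[40,16],[43,20],[48,0]]
[[10,16],[32,0],[40,16],[43,20],[48,0]]
[[2,20],[3,0],[10,16],[32,0],[40,16],[43,20],[48,0]]
[[2,20],[3,0],[10,16],[32,0],[40,16],[43,20],[48,0]]
[[2,20],[3,0],[10,16],[32,0],[40,16],[43,20],[48,0]]
[[2,20],[3,0],[10,16],[32,0],[40,16],[43,20],[48,11],[50,0]]
[[2,20],[3,0],[10,16],[32,0],[40,16],[43,20],[48,11],[50,0]]
[[2,20],[3,0],[10,16],[28,20],[32,0],[40,16],[43,20],[48,11],[50,0]]
[[2,20],[3,0],[10,16],[28,20],[32,0],[38,14],[40,16],[43,20],[48,11],[50,0]]
[[2,20],[3,0],[5,19],[15,16],[28,20],[32,0],[38,14],[40,16],[43,20],[48,11],[50,0]]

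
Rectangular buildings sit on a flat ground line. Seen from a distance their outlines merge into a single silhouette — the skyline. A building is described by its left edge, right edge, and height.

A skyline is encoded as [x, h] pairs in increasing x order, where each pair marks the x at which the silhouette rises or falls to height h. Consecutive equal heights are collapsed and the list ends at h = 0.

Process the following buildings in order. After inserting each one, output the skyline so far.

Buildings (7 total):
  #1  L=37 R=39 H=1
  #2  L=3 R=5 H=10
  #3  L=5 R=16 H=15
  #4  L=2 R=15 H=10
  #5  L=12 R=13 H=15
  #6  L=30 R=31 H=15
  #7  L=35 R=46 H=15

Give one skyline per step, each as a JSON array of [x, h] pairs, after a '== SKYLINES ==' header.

== SKYLINES ==
[[37,1],[39,0]]
[[3,10],[5,0],[37,1],[39,0]]
[[3,10],[5,15],[16,0],[37,1],[39,0]]
[[2,10],[5,15],[16,0],[37,1],[39,0]]
[[2,10],[5,15],[16,0],[37,1],[39,0]]
[[2,10],[5,15],[16,0],[30,15],[31,0],[37,1],[39,0]]
[[2,10],[5,15],[16,0],[30,15],[31,0],[35,15],[46,0]]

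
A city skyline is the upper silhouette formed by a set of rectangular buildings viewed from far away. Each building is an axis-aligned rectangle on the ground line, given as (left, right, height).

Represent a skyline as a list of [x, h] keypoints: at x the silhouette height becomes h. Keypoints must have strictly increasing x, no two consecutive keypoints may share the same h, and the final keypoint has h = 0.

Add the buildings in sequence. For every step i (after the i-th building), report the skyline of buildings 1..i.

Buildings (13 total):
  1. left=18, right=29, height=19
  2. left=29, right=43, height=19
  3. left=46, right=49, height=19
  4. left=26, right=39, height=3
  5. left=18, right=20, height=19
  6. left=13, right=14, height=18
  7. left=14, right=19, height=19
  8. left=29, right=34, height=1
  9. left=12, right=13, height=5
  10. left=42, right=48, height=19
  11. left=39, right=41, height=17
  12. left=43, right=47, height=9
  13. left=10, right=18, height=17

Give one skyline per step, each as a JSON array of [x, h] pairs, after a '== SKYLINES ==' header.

== SKYLINES ==
[[18,19],[29,0]]
[[18,19],[43,0]]
[[18,19],[43,0],[46,19],[49,0]]
[[18,19],[43,0],[46,19],[49,0]]
[[18,19],[43,0],[46,19],[49,0]]
[[13,18],[14,0],[18,19],[43,0],[46,19],[49,0]]
[[13,18],[14,19],[43,0],[46,19],[49,0]]
[[13,18],[14,19],[43,0],[46,19],[49,0]]
[[12,5],[13,18],[14,19],[43,0],[46,19],[49,0]]
[[12,5],[13,18],[14,19],[49,0]]
[[12,5],[13,18],[14,19],[49,0]]
[[12,5],[13,18],[14,19],[49,0]]
[[10,17],[13,18],[14,19],[49,0]]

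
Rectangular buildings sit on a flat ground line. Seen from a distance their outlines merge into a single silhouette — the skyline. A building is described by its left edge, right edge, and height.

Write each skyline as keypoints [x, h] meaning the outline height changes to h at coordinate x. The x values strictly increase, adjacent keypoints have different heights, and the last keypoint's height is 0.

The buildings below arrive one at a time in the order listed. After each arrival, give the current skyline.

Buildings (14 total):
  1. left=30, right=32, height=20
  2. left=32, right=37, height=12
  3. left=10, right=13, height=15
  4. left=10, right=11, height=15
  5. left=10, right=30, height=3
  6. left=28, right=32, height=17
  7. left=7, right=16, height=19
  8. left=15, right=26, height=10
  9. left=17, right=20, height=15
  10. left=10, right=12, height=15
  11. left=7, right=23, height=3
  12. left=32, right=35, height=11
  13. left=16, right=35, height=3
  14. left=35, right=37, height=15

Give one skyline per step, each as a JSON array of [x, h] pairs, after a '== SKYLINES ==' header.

== SKYLINES ==
[[30,20],[32,0]]
[[30,20],[32,12],[37,0]]
[[10,15],[13,0],[30,20],[32,12],[37,0]]
[[10,15],[13,0],[30,20],[32,12],[37,0]]
[[10,15],[13,3],[30,20],[32,12],[37,0]]
[[10,15],[13,3],[28,17],[30,20],[32,12],[37,0]]
[[7,19],[16,3],[28,17],[30,20],[32,12],[37,0]]
[[7,19],[16,10],[26,3],[28,17],[30,20],[32,12],[37,0]]
[[7,19],[16,10],[17,15],[20,10],[26,3],[28,17],[30,20],[32,12],[37,0]]
[[7,19],[16,10],[17,15],[20,10],[26,3],[28,17],[30,20],[32,12],[37,0]]
[[7,19],[16,10],[17,15],[20,10],[26,3],[28,17],[30,20],[32,12],[37,0]]
[[7,19],[16,10],[17,15],[20,10],[26,3],[28,17],[30,20],[32,12],[37,0]]
[[7,19],[16,10],[17,15],[20,10],[26,3],[28,17],[30,20],[32,12],[37,0]]
[[7,19],[16,10],[17,15],[20,10],[26,3],[28,17],[30,20],[32,12],[35,15],[37,0]]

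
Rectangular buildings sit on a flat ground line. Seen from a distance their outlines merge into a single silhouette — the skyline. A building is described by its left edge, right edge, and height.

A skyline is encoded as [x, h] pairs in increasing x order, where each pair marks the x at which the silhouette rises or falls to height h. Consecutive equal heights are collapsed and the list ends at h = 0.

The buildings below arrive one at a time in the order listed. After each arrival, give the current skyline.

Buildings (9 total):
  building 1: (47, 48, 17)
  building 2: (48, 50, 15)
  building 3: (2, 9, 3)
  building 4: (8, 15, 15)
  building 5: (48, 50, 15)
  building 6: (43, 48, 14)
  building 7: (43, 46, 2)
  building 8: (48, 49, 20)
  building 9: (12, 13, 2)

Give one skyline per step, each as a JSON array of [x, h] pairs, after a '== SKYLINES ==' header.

== SKYLINES ==
[[47,17],[48,0]]
[[47,17],[48,15],[50,0]]
[[2,3],[9,0],[47,17],[48,15],[50,0]]
[[2,3],[8,15],[15,0],[47,17],[48,15],[50,0]]
[[2,3],[8,15],[15,0],[47,17],[48,15],[50,0]]
[[2,3],[8,15],[15,0],[43,14],[47,17],[48,15],[50,0]]
[[2,3],[8,15],[15,0],[43,14],[47,17],[48,15],[50,0]]
[[2,3],[8,15],[15,0],[43,14],[47,17],[48,20],[49,15],[50,0]]
[[2,3],[8,15],[15,0],[43,14],[47,17],[48,20],[49,15],[50,0]]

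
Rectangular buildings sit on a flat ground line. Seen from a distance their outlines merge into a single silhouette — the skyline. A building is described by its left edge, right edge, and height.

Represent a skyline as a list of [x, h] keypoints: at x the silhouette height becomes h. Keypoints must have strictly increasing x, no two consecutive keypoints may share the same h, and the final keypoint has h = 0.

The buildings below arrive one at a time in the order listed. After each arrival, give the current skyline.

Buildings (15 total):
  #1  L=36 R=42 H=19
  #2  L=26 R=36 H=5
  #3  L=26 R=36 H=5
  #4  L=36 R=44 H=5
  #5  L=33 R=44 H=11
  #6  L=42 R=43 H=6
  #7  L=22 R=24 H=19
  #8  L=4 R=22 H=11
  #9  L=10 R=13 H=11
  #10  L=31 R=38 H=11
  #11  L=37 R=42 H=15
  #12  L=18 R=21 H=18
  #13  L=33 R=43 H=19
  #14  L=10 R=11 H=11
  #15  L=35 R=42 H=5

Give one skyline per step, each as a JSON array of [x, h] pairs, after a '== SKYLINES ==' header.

== SKYLINES ==
[[36,19],[42,0]]
[[26,5],[36,19],[42,0]]
[[26,5],[36,19],[42,0]]
[[26,5],[36,19],[42,5],[44,0]]
[[26,5],[33,11],[36,19],[42,11],[44,0]]
[[26,5],[33,11],[36,19],[42,11],[44,0]]
[[22,19],[24,0],[26,5],[33,11],[36,19],[42,11],[44,0]]
[[4,11],[22,19],[24,0],[26,5],[33,11],[36,19],[42,11],[44,0]]
[[4,11],[22,19],[24,0],[26,5],[33,11],[36,19],[42,11],[44,0]]
[[4,11],[22,19],[24,0],[26,5],[31,11],[36,19],[42,11],[44,0]]
[[4,11],[22,19],[24,0],[26,5],[31,11],[36,19],[42,11],[44,0]]
[[4,11],[18,18],[21,11],[22,19],[24,0],[26,5],[31,11],[36,19],[42,11],[44,0]]
[[4,11],[18,18],[21,11],[22,19],[24,0],[26,5],[31,11],[33,19],[43,11],[44,0]]
[[4,11],[18,18],[21,11],[22,19],[24,0],[26,5],[31,11],[33,19],[43,11],[44,0]]
[[4,11],[18,18],[21,11],[22,19],[24,0],[26,5],[31,11],[33,19],[43,11],[44,0]]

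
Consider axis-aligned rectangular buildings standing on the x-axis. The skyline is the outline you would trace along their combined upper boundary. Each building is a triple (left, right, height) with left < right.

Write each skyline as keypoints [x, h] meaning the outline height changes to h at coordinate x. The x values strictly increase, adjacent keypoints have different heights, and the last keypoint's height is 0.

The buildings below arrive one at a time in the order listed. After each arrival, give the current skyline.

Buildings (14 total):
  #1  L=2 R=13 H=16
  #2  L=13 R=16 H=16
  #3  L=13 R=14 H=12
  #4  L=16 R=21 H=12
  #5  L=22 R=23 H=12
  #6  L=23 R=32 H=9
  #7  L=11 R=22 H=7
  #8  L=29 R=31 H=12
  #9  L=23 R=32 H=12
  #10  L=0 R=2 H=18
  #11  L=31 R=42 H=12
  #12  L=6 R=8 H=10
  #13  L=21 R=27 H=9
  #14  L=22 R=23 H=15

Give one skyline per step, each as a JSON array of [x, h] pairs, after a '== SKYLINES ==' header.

== SKYLINES ==
[[2,16],[13,0]]
[[2,16],[16,0]]
[[2,16],[16,0]]
[[2,16],[16,12],[21,0]]
[[2,16],[16,12],[21,0],[22,12],[23,0]]
[[2,16],[16,12],[21,0],[22,12],[23,9],[32,0]]
[[2,16],[16,12],[21,7],[22,12],[23,9],[32,0]]
[[2,16],[16,12],[21,7],[22,12],[23,9],[29,12],[31,9],[32,0]]
[[2,16],[16,12],[21,7],[22,12],[32,0]]
[[0,18],[2,16],[16,12],[21,7],[22,12],[32,0]]
[[0,18],[2,16],[16,12],[21,7],[22,12],[42,0]]
[[0,18],[2,16],[16,12],[21,7],[22,12],[42,0]]
[[0,18],[2,16],[16,12],[21,9],[22,12],[42,0]]
[[0,18],[2,16],[16,12],[21,9],[22,15],[23,12],[42,0]]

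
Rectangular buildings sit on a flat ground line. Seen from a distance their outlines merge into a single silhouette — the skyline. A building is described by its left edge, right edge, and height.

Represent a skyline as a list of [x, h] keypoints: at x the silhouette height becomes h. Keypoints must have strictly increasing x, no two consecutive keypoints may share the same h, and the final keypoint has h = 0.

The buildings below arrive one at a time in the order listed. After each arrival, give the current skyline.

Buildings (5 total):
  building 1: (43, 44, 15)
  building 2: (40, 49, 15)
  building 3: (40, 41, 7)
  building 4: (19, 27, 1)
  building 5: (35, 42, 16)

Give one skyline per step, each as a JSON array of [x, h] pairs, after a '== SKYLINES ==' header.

== SKYLINES ==
[[43,15],[44,0]]
[[40,15],[49,0]]
[[40,15],[49,0]]
[[19,1],[27,0],[40,15],[49,0]]
[[19,1],[27,0],[35,16],[42,15],[49,0]]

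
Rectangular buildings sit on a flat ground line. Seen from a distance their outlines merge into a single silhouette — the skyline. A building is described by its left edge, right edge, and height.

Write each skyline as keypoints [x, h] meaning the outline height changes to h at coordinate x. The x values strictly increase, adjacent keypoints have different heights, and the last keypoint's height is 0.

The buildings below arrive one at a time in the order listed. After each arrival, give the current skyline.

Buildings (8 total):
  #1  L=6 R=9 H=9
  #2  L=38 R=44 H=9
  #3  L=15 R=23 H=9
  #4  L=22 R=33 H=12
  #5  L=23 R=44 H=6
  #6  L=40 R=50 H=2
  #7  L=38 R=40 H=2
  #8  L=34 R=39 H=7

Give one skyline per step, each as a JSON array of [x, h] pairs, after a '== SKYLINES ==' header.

== SKYLINES ==
[[6,9],[9,0]]
[[6,9],[9,0],[38,9],[44,0]]
[[6,9],[9,0],[15,9],[23,0],[38,9],[44,0]]
[[6,9],[9,0],[15,9],[22,12],[33,0],[38,9],[44,0]]
[[6,9],[9,0],[15,9],[22,12],[33,6],[38,9],[44,0]]
[[6,9],[9,0],[15,9],[22,12],[33,6],[38,9],[44,2],[50,0]]
[[6,9],[9,0],[15,9],[22,12],[33,6],[38,9],[44,2],[50,0]]
[[6,9],[9,0],[15,9],[22,12],[33,6],[34,7],[38,9],[44,2],[50,0]]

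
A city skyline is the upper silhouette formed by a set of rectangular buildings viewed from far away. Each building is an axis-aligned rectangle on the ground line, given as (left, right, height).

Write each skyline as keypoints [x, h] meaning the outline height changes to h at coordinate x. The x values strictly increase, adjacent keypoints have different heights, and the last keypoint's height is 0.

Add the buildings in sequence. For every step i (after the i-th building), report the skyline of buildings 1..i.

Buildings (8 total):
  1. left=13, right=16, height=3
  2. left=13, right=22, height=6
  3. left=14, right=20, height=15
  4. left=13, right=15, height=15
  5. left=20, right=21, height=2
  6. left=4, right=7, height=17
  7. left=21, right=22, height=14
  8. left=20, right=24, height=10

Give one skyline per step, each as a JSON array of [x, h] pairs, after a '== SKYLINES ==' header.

== SKYLINES ==
[[13,3],[16,0]]
[[13,6],[22,0]]
[[13,6],[14,15],[20,6],[22,0]]
[[13,15],[20,6],[22,0]]
[[13,15],[20,6],[22,0]]
[[4,17],[7,0],[13,15],[20,6],[22,0]]
[[4,17],[7,0],[13,15],[20,6],[21,14],[22,0]]
[[4,17],[7,0],[13,15],[20,10],[21,14],[22,10],[24,0]]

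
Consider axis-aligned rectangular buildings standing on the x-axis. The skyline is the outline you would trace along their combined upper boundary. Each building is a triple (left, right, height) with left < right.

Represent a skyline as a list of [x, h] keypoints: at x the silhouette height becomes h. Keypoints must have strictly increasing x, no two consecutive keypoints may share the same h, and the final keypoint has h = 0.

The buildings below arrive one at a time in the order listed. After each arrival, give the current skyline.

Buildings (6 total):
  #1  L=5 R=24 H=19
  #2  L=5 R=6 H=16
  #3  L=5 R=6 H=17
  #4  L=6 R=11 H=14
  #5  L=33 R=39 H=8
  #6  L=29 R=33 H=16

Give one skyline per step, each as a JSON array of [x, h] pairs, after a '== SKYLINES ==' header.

== SKYLINES ==
[[5,19],[24,0]]
[[5,19],[24,0]]
[[5,19],[24,0]]
[[5,19],[24,0]]
[[5,19],[24,0],[33,8],[39,0]]
[[5,19],[24,0],[29,16],[33,8],[39,0]]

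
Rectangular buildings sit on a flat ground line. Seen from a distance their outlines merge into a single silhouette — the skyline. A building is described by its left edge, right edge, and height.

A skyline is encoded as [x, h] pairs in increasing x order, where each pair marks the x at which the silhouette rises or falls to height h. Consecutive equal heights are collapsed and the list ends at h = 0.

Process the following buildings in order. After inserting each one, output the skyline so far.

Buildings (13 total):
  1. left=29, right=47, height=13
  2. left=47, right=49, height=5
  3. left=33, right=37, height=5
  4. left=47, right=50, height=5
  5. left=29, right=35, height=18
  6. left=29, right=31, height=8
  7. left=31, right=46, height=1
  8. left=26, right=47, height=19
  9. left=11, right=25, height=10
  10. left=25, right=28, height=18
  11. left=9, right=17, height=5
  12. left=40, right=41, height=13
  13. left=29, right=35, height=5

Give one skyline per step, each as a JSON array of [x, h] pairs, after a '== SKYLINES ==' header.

== SKYLINES ==
[[29,13],[47,0]]
[[29,13],[47,5],[49,0]]
[[29,13],[47,5],[49,0]]
[[29,13],[47,5],[50,0]]
[[29,18],[35,13],[47,5],[50,0]]
[[29,18],[35,13],[47,5],[50,0]]
[[29,18],[35,13],[47,5],[50,0]]
[[26,19],[47,5],[50,0]]
[[11,10],[25,0],[26,19],[47,5],[50,0]]
[[11,10],[25,18],[26,19],[47,5],[50,0]]
[[9,5],[11,10],[25,18],[26,19],[47,5],[50,0]]
[[9,5],[11,10],[25,18],[26,19],[47,5],[50,0]]
[[9,5],[11,10],[25,18],[26,19],[47,5],[50,0]]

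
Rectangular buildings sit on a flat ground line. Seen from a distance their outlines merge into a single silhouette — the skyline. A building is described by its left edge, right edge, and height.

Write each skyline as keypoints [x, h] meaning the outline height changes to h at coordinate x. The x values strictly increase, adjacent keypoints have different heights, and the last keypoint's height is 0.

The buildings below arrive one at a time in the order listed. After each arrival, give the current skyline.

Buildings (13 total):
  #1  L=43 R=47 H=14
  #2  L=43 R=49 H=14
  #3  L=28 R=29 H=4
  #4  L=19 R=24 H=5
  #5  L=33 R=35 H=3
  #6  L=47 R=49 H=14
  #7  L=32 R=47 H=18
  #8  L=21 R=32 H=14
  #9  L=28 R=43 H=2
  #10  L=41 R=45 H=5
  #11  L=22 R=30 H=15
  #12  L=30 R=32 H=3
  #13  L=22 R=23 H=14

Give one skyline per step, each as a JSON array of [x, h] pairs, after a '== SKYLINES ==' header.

== SKYLINES ==
[[43,14],[47,0]]
[[43,14],[49,0]]
[[28,4],[29,0],[43,14],[49,0]]
[[19,5],[24,0],[28,4],[29,0],[43,14],[49,0]]
[[19,5],[24,0],[28,4],[29,0],[33,3],[35,0],[43,14],[49,0]]
[[19,5],[24,0],[28,4],[29,0],[33,3],[35,0],[43,14],[49,0]]
[[19,5],[24,0],[28,4],[29,0],[32,18],[47,14],[49,0]]
[[19,5],[21,14],[32,18],[47,14],[49,0]]
[[19,5],[21,14],[32,18],[47,14],[49,0]]
[[19,5],[21,14],[32,18],[47,14],[49,0]]
[[19,5],[21,14],[22,15],[30,14],[32,18],[47,14],[49,0]]
[[19,5],[21,14],[22,15],[30,14],[32,18],[47,14],[49,0]]
[[19,5],[21,14],[22,15],[30,14],[32,18],[47,14],[49,0]]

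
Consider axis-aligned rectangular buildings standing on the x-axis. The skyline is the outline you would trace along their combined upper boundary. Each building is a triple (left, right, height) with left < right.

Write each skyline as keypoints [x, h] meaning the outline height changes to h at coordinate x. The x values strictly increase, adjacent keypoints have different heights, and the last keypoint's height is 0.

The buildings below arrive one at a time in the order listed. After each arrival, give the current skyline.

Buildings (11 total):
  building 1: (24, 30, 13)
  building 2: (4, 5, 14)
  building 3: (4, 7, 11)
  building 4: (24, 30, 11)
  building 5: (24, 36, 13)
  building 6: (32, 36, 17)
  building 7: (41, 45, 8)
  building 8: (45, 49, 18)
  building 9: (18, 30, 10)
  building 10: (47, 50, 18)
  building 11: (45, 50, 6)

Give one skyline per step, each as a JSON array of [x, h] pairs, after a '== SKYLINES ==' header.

== SKYLINES ==
[[24,13],[30,0]]
[[4,14],[5,0],[24,13],[30,0]]
[[4,14],[5,11],[7,0],[24,13],[30,0]]
[[4,14],[5,11],[7,0],[24,13],[30,0]]
[[4,14],[5,11],[7,0],[24,13],[36,0]]
[[4,14],[5,11],[7,0],[24,13],[32,17],[36,0]]
[[4,14],[5,11],[7,0],[24,13],[32,17],[36,0],[41,8],[45,0]]
[[4,14],[5,11],[7,0],[24,13],[32,17],[36,0],[41,8],[45,18],[49,0]]
[[4,14],[5,11],[7,0],[18,10],[24,13],[32,17],[36,0],[41,8],[45,18],[49,0]]
[[4,14],[5,11],[7,0],[18,10],[24,13],[32,17],[36,0],[41,8],[45,18],[50,0]]
[[4,14],[5,11],[7,0],[18,10],[24,13],[32,17],[36,0],[41,8],[45,18],[50,0]]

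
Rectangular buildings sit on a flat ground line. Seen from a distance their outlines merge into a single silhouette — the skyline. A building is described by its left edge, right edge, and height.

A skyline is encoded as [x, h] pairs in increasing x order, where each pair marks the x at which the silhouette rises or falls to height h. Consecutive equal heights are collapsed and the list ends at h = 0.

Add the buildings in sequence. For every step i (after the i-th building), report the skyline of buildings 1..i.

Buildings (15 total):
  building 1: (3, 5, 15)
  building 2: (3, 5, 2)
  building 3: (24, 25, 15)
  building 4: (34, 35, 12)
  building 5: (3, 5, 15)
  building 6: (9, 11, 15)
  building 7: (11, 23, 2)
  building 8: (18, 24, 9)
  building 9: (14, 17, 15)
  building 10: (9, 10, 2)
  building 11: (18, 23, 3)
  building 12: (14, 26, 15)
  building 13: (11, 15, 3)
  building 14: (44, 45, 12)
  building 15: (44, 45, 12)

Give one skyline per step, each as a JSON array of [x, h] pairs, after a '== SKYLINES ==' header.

== SKYLINES ==
[[3,15],[5,0]]
[[3,15],[5,0]]
[[3,15],[5,0],[24,15],[25,0]]
[[3,15],[5,0],[24,15],[25,0],[34,12],[35,0]]
[[3,15],[5,0],[24,15],[25,0],[34,12],[35,0]]
[[3,15],[5,0],[9,15],[11,0],[24,15],[25,0],[34,12],[35,0]]
[[3,15],[5,0],[9,15],[11,2],[23,0],[24,15],[25,0],[34,12],[35,0]]
[[3,15],[5,0],[9,15],[11,2],[18,9],[24,15],[25,0],[34,12],[35,0]]
[[3,15],[5,0],[9,15],[11,2],[14,15],[17,2],[18,9],[24,15],[25,0],[34,12],[35,0]]
[[3,15],[5,0],[9,15],[11,2],[14,15],[17,2],[18,9],[24,15],[25,0],[34,12],[35,0]]
[[3,15],[5,0],[9,15],[11,2],[14,15],[17,2],[18,9],[24,15],[25,0],[34,12],[35,0]]
[[3,15],[5,0],[9,15],[11,2],[14,15],[26,0],[34,12],[35,0]]
[[3,15],[5,0],[9,15],[11,3],[14,15],[26,0],[34,12],[35,0]]
[[3,15],[5,0],[9,15],[11,3],[14,15],[26,0],[34,12],[35,0],[44,12],[45,0]]
[[3,15],[5,0],[9,15],[11,3],[14,15],[26,0],[34,12],[35,0],[44,12],[45,0]]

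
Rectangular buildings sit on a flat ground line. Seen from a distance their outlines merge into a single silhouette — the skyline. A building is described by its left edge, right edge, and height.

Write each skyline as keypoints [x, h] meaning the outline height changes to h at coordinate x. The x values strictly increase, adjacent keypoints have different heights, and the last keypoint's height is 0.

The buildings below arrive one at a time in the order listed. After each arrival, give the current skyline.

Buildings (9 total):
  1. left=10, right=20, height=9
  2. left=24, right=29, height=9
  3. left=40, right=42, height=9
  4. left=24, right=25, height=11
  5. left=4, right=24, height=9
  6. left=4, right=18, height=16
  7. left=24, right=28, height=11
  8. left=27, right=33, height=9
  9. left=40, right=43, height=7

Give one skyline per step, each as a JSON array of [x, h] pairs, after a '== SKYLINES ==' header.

== SKYLINES ==
[[10,9],[20,0]]
[[10,9],[20,0],[24,9],[29,0]]
[[10,9],[20,0],[24,9],[29,0],[40,9],[42,0]]
[[10,9],[20,0],[24,11],[25,9],[29,0],[40,9],[42,0]]
[[4,9],[24,11],[25,9],[29,0],[40,9],[42,0]]
[[4,16],[18,9],[24,11],[25,9],[29,0],[40,9],[42,0]]
[[4,16],[18,9],[24,11],[28,9],[29,0],[40,9],[42,0]]
[[4,16],[18,9],[24,11],[28,9],[33,0],[40,9],[42,0]]
[[4,16],[18,9],[24,11],[28,9],[33,0],[40,9],[42,7],[43,0]]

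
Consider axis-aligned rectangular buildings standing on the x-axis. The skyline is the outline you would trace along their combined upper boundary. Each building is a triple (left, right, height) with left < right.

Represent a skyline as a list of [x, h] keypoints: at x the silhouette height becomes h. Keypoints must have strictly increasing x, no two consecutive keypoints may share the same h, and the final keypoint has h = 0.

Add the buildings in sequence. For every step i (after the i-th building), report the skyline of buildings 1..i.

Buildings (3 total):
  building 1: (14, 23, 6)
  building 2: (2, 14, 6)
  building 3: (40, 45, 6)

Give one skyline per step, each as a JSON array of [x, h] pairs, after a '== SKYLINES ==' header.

== SKYLINES ==
[[14,6],[23,0]]
[[2,6],[23,0]]
[[2,6],[23,0],[40,6],[45,0]]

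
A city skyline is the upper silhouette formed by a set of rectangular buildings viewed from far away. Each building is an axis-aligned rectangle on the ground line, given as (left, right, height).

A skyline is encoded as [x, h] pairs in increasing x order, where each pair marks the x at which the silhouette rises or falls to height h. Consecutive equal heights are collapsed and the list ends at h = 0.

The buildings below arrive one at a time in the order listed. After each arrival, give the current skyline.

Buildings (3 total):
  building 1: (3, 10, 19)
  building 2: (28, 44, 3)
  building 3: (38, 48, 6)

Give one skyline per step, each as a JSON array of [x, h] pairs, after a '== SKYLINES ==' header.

== SKYLINES ==
[[3,19],[10,0]]
[[3,19],[10,0],[28,3],[44,0]]
[[3,19],[10,0],[28,3],[38,6],[48,0]]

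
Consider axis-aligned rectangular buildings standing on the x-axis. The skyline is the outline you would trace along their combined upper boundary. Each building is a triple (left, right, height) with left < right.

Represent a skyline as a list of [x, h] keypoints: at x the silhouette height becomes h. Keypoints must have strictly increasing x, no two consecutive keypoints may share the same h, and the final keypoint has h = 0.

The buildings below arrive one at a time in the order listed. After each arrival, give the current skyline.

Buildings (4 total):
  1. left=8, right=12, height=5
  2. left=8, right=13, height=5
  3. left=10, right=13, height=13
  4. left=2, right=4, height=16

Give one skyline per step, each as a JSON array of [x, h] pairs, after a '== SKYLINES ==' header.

== SKYLINES ==
[[8,5],[12,0]]
[[8,5],[13,0]]
[[8,5],[10,13],[13,0]]
[[2,16],[4,0],[8,5],[10,13],[13,0]]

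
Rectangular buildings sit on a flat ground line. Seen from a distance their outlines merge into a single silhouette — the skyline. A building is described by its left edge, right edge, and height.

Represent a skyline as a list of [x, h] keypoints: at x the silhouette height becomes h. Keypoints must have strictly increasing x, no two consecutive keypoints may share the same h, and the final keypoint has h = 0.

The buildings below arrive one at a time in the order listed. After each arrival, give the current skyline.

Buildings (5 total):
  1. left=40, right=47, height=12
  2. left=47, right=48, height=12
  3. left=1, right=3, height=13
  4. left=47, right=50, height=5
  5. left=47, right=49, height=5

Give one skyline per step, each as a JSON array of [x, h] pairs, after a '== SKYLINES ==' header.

== SKYLINES ==
[[40,12],[47,0]]
[[40,12],[48,0]]
[[1,13],[3,0],[40,12],[48,0]]
[[1,13],[3,0],[40,12],[48,5],[50,0]]
[[1,13],[3,0],[40,12],[48,5],[50,0]]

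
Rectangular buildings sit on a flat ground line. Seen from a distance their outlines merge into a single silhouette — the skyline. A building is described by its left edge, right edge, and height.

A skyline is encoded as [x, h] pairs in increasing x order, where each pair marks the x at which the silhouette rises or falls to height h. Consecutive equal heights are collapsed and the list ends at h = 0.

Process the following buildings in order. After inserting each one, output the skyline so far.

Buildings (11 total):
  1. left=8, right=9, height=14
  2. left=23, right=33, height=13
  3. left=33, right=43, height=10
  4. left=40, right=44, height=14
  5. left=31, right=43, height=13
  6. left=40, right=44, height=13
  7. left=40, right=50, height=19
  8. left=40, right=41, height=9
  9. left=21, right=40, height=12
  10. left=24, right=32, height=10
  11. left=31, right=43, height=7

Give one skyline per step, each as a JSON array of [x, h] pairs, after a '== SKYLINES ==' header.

== SKYLINES ==
[[8,14],[9,0]]
[[8,14],[9,0],[23,13],[33,0]]
[[8,14],[9,0],[23,13],[33,10],[43,0]]
[[8,14],[9,0],[23,13],[33,10],[40,14],[44,0]]
[[8,14],[9,0],[23,13],[40,14],[44,0]]
[[8,14],[9,0],[23,13],[40,14],[44,0]]
[[8,14],[9,0],[23,13],[40,19],[50,0]]
[[8,14],[9,0],[23,13],[40,19],[50,0]]
[[8,14],[9,0],[21,12],[23,13],[40,19],[50,0]]
[[8,14],[9,0],[21,12],[23,13],[40,19],[50,0]]
[[8,14],[9,0],[21,12],[23,13],[40,19],[50,0]]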